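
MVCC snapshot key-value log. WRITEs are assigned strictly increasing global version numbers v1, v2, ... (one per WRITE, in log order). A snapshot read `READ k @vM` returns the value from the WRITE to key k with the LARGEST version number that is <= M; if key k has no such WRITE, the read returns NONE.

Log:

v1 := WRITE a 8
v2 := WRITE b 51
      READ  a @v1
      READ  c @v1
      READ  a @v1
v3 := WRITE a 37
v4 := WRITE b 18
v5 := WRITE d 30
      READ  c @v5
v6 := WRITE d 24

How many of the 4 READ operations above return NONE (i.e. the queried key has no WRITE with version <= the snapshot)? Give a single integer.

v1: WRITE a=8  (a history now [(1, 8)])
v2: WRITE b=51  (b history now [(2, 51)])
READ a @v1: history=[(1, 8)] -> pick v1 -> 8
READ c @v1: history=[] -> no version <= 1 -> NONE
READ a @v1: history=[(1, 8)] -> pick v1 -> 8
v3: WRITE a=37  (a history now [(1, 8), (3, 37)])
v4: WRITE b=18  (b history now [(2, 51), (4, 18)])
v5: WRITE d=30  (d history now [(5, 30)])
READ c @v5: history=[] -> no version <= 5 -> NONE
v6: WRITE d=24  (d history now [(5, 30), (6, 24)])
Read results in order: ['8', 'NONE', '8', 'NONE']
NONE count = 2

Answer: 2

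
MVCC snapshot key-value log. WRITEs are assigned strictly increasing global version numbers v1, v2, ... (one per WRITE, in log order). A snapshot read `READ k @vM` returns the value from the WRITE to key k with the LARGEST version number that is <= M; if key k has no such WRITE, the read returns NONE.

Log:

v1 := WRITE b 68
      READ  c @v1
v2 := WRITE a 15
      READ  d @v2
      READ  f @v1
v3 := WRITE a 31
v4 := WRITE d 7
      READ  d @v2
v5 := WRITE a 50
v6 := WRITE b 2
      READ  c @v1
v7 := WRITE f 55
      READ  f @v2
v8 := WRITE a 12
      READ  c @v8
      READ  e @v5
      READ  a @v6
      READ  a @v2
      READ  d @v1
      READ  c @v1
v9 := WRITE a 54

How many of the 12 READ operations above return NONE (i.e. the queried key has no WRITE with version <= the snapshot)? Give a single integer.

v1: WRITE b=68  (b history now [(1, 68)])
READ c @v1: history=[] -> no version <= 1 -> NONE
v2: WRITE a=15  (a history now [(2, 15)])
READ d @v2: history=[] -> no version <= 2 -> NONE
READ f @v1: history=[] -> no version <= 1 -> NONE
v3: WRITE a=31  (a history now [(2, 15), (3, 31)])
v4: WRITE d=7  (d history now [(4, 7)])
READ d @v2: history=[(4, 7)] -> no version <= 2 -> NONE
v5: WRITE a=50  (a history now [(2, 15), (3, 31), (5, 50)])
v6: WRITE b=2  (b history now [(1, 68), (6, 2)])
READ c @v1: history=[] -> no version <= 1 -> NONE
v7: WRITE f=55  (f history now [(7, 55)])
READ f @v2: history=[(7, 55)] -> no version <= 2 -> NONE
v8: WRITE a=12  (a history now [(2, 15), (3, 31), (5, 50), (8, 12)])
READ c @v8: history=[] -> no version <= 8 -> NONE
READ e @v5: history=[] -> no version <= 5 -> NONE
READ a @v6: history=[(2, 15), (3, 31), (5, 50), (8, 12)] -> pick v5 -> 50
READ a @v2: history=[(2, 15), (3, 31), (5, 50), (8, 12)] -> pick v2 -> 15
READ d @v1: history=[(4, 7)] -> no version <= 1 -> NONE
READ c @v1: history=[] -> no version <= 1 -> NONE
v9: WRITE a=54  (a history now [(2, 15), (3, 31), (5, 50), (8, 12), (9, 54)])
Read results in order: ['NONE', 'NONE', 'NONE', 'NONE', 'NONE', 'NONE', 'NONE', 'NONE', '50', '15', 'NONE', 'NONE']
NONE count = 10

Answer: 10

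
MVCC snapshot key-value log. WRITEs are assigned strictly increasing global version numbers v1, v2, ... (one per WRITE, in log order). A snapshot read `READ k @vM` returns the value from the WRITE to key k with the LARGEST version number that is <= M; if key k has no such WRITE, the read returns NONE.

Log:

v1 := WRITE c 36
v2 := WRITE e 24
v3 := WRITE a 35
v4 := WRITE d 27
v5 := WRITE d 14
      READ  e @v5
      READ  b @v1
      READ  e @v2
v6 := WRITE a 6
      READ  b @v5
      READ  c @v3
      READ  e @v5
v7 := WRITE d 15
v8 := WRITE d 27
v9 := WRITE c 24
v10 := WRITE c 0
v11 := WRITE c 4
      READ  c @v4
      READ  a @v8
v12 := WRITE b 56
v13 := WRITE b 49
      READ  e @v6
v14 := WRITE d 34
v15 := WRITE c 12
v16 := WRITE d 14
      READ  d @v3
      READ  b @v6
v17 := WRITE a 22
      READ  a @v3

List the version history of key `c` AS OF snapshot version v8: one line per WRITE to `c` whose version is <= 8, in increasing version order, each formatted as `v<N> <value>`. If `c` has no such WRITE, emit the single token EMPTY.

Answer: v1 36

Derivation:
Scan writes for key=c with version <= 8:
  v1 WRITE c 36 -> keep
  v2 WRITE e 24 -> skip
  v3 WRITE a 35 -> skip
  v4 WRITE d 27 -> skip
  v5 WRITE d 14 -> skip
  v6 WRITE a 6 -> skip
  v7 WRITE d 15 -> skip
  v8 WRITE d 27 -> skip
  v9 WRITE c 24 -> drop (> snap)
  v10 WRITE c 0 -> drop (> snap)
  v11 WRITE c 4 -> drop (> snap)
  v12 WRITE b 56 -> skip
  v13 WRITE b 49 -> skip
  v14 WRITE d 34 -> skip
  v15 WRITE c 12 -> drop (> snap)
  v16 WRITE d 14 -> skip
  v17 WRITE a 22 -> skip
Collected: [(1, 36)]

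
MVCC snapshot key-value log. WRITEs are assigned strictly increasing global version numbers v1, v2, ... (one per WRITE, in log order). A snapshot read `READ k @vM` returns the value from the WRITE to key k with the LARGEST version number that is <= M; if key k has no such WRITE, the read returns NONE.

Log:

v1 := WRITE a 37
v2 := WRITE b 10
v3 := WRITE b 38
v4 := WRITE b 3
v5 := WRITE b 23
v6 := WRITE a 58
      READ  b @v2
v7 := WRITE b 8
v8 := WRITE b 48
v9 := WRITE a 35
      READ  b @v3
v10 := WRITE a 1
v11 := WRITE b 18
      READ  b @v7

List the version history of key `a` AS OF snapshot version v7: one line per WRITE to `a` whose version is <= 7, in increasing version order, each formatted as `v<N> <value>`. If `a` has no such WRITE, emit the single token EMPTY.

Scan writes for key=a with version <= 7:
  v1 WRITE a 37 -> keep
  v2 WRITE b 10 -> skip
  v3 WRITE b 38 -> skip
  v4 WRITE b 3 -> skip
  v5 WRITE b 23 -> skip
  v6 WRITE a 58 -> keep
  v7 WRITE b 8 -> skip
  v8 WRITE b 48 -> skip
  v9 WRITE a 35 -> drop (> snap)
  v10 WRITE a 1 -> drop (> snap)
  v11 WRITE b 18 -> skip
Collected: [(1, 37), (6, 58)]

Answer: v1 37
v6 58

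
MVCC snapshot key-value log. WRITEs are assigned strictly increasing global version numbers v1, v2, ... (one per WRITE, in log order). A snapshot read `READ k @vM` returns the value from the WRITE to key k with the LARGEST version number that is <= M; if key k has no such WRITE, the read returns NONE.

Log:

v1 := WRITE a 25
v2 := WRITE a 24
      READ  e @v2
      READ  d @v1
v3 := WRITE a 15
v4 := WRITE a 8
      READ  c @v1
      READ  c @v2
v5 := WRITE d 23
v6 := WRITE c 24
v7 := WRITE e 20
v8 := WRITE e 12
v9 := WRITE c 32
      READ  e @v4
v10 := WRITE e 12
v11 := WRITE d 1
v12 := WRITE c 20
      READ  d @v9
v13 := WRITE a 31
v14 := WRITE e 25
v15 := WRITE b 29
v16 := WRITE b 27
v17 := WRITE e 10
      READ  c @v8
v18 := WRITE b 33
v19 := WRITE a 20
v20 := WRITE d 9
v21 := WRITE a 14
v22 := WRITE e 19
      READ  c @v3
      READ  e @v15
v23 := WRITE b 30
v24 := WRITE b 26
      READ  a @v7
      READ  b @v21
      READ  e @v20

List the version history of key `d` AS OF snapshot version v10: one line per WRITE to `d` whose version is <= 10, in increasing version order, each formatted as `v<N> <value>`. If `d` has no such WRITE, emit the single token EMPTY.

Answer: v5 23

Derivation:
Scan writes for key=d with version <= 10:
  v1 WRITE a 25 -> skip
  v2 WRITE a 24 -> skip
  v3 WRITE a 15 -> skip
  v4 WRITE a 8 -> skip
  v5 WRITE d 23 -> keep
  v6 WRITE c 24 -> skip
  v7 WRITE e 20 -> skip
  v8 WRITE e 12 -> skip
  v9 WRITE c 32 -> skip
  v10 WRITE e 12 -> skip
  v11 WRITE d 1 -> drop (> snap)
  v12 WRITE c 20 -> skip
  v13 WRITE a 31 -> skip
  v14 WRITE e 25 -> skip
  v15 WRITE b 29 -> skip
  v16 WRITE b 27 -> skip
  v17 WRITE e 10 -> skip
  v18 WRITE b 33 -> skip
  v19 WRITE a 20 -> skip
  v20 WRITE d 9 -> drop (> snap)
  v21 WRITE a 14 -> skip
  v22 WRITE e 19 -> skip
  v23 WRITE b 30 -> skip
  v24 WRITE b 26 -> skip
Collected: [(5, 23)]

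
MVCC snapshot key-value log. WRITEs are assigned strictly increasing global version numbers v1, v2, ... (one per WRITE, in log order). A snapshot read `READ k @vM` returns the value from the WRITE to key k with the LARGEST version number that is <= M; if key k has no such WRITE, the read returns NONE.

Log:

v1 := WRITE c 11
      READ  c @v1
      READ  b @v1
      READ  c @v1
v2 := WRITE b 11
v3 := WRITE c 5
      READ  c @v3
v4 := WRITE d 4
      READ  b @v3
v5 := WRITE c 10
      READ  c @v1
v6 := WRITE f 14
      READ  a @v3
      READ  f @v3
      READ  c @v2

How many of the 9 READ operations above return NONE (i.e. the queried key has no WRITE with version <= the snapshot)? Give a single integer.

v1: WRITE c=11  (c history now [(1, 11)])
READ c @v1: history=[(1, 11)] -> pick v1 -> 11
READ b @v1: history=[] -> no version <= 1 -> NONE
READ c @v1: history=[(1, 11)] -> pick v1 -> 11
v2: WRITE b=11  (b history now [(2, 11)])
v3: WRITE c=5  (c history now [(1, 11), (3, 5)])
READ c @v3: history=[(1, 11), (3, 5)] -> pick v3 -> 5
v4: WRITE d=4  (d history now [(4, 4)])
READ b @v3: history=[(2, 11)] -> pick v2 -> 11
v5: WRITE c=10  (c history now [(1, 11), (3, 5), (5, 10)])
READ c @v1: history=[(1, 11), (3, 5), (5, 10)] -> pick v1 -> 11
v6: WRITE f=14  (f history now [(6, 14)])
READ a @v3: history=[] -> no version <= 3 -> NONE
READ f @v3: history=[(6, 14)] -> no version <= 3 -> NONE
READ c @v2: history=[(1, 11), (3, 5), (5, 10)] -> pick v1 -> 11
Read results in order: ['11', 'NONE', '11', '5', '11', '11', 'NONE', 'NONE', '11']
NONE count = 3

Answer: 3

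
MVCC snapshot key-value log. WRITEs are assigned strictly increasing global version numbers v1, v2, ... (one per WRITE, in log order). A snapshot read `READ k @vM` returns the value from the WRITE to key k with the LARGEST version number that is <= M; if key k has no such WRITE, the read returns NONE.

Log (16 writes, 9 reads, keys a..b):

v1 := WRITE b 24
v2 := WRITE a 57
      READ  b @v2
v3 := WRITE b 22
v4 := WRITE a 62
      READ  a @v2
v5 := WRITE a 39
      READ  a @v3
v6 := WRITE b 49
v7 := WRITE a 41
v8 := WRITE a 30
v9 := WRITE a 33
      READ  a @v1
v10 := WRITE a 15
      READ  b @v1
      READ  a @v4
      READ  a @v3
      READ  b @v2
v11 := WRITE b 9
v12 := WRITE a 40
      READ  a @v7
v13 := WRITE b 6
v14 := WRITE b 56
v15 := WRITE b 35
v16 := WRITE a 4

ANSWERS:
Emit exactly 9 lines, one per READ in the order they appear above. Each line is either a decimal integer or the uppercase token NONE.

Answer: 24
57
57
NONE
24
62
57
24
41

Derivation:
v1: WRITE b=24  (b history now [(1, 24)])
v2: WRITE a=57  (a history now [(2, 57)])
READ b @v2: history=[(1, 24)] -> pick v1 -> 24
v3: WRITE b=22  (b history now [(1, 24), (3, 22)])
v4: WRITE a=62  (a history now [(2, 57), (4, 62)])
READ a @v2: history=[(2, 57), (4, 62)] -> pick v2 -> 57
v5: WRITE a=39  (a history now [(2, 57), (4, 62), (5, 39)])
READ a @v3: history=[(2, 57), (4, 62), (5, 39)] -> pick v2 -> 57
v6: WRITE b=49  (b history now [(1, 24), (3, 22), (6, 49)])
v7: WRITE a=41  (a history now [(2, 57), (4, 62), (5, 39), (7, 41)])
v8: WRITE a=30  (a history now [(2, 57), (4, 62), (5, 39), (7, 41), (8, 30)])
v9: WRITE a=33  (a history now [(2, 57), (4, 62), (5, 39), (7, 41), (8, 30), (9, 33)])
READ a @v1: history=[(2, 57), (4, 62), (5, 39), (7, 41), (8, 30), (9, 33)] -> no version <= 1 -> NONE
v10: WRITE a=15  (a history now [(2, 57), (4, 62), (5, 39), (7, 41), (8, 30), (9, 33), (10, 15)])
READ b @v1: history=[(1, 24), (3, 22), (6, 49)] -> pick v1 -> 24
READ a @v4: history=[(2, 57), (4, 62), (5, 39), (7, 41), (8, 30), (9, 33), (10, 15)] -> pick v4 -> 62
READ a @v3: history=[(2, 57), (4, 62), (5, 39), (7, 41), (8, 30), (9, 33), (10, 15)] -> pick v2 -> 57
READ b @v2: history=[(1, 24), (3, 22), (6, 49)] -> pick v1 -> 24
v11: WRITE b=9  (b history now [(1, 24), (3, 22), (6, 49), (11, 9)])
v12: WRITE a=40  (a history now [(2, 57), (4, 62), (5, 39), (7, 41), (8, 30), (9, 33), (10, 15), (12, 40)])
READ a @v7: history=[(2, 57), (4, 62), (5, 39), (7, 41), (8, 30), (9, 33), (10, 15), (12, 40)] -> pick v7 -> 41
v13: WRITE b=6  (b history now [(1, 24), (3, 22), (6, 49), (11, 9), (13, 6)])
v14: WRITE b=56  (b history now [(1, 24), (3, 22), (6, 49), (11, 9), (13, 6), (14, 56)])
v15: WRITE b=35  (b history now [(1, 24), (3, 22), (6, 49), (11, 9), (13, 6), (14, 56), (15, 35)])
v16: WRITE a=4  (a history now [(2, 57), (4, 62), (5, 39), (7, 41), (8, 30), (9, 33), (10, 15), (12, 40), (16, 4)])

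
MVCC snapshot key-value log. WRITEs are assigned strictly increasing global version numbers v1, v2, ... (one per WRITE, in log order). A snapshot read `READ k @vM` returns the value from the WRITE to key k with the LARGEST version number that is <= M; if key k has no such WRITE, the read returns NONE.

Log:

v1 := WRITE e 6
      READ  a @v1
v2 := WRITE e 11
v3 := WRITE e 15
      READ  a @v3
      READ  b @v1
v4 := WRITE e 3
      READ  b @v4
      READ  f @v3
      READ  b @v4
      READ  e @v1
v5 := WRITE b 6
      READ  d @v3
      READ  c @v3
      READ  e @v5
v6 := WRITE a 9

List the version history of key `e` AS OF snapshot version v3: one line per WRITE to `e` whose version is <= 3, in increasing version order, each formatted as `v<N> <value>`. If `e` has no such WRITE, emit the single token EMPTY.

Answer: v1 6
v2 11
v3 15

Derivation:
Scan writes for key=e with version <= 3:
  v1 WRITE e 6 -> keep
  v2 WRITE e 11 -> keep
  v3 WRITE e 15 -> keep
  v4 WRITE e 3 -> drop (> snap)
  v5 WRITE b 6 -> skip
  v6 WRITE a 9 -> skip
Collected: [(1, 6), (2, 11), (3, 15)]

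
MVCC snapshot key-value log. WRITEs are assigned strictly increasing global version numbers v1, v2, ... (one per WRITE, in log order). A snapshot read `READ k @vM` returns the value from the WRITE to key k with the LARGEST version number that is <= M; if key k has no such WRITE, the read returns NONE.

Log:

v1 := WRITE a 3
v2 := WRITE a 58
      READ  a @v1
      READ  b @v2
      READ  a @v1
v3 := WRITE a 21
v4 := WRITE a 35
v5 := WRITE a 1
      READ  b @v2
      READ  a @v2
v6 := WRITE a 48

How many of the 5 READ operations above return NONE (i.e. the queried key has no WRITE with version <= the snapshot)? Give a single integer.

v1: WRITE a=3  (a history now [(1, 3)])
v2: WRITE a=58  (a history now [(1, 3), (2, 58)])
READ a @v1: history=[(1, 3), (2, 58)] -> pick v1 -> 3
READ b @v2: history=[] -> no version <= 2 -> NONE
READ a @v1: history=[(1, 3), (2, 58)] -> pick v1 -> 3
v3: WRITE a=21  (a history now [(1, 3), (2, 58), (3, 21)])
v4: WRITE a=35  (a history now [(1, 3), (2, 58), (3, 21), (4, 35)])
v5: WRITE a=1  (a history now [(1, 3), (2, 58), (3, 21), (4, 35), (5, 1)])
READ b @v2: history=[] -> no version <= 2 -> NONE
READ a @v2: history=[(1, 3), (2, 58), (3, 21), (4, 35), (5, 1)] -> pick v2 -> 58
v6: WRITE a=48  (a history now [(1, 3), (2, 58), (3, 21), (4, 35), (5, 1), (6, 48)])
Read results in order: ['3', 'NONE', '3', 'NONE', '58']
NONE count = 2

Answer: 2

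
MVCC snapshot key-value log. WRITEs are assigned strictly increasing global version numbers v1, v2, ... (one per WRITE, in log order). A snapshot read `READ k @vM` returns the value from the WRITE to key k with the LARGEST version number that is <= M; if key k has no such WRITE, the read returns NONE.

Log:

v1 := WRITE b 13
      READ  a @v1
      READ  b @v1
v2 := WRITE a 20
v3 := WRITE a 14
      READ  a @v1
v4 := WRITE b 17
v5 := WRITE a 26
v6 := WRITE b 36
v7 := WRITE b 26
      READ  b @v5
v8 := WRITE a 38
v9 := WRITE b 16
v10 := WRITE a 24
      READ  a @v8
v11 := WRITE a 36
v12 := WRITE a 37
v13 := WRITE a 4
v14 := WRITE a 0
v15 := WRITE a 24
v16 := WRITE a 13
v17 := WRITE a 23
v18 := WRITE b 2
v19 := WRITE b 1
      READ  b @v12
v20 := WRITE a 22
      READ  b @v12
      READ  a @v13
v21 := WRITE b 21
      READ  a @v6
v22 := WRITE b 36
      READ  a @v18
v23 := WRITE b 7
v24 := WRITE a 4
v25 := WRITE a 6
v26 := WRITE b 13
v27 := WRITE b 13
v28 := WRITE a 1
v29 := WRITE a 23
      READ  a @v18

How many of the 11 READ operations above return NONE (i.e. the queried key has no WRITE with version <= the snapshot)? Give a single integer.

v1: WRITE b=13  (b history now [(1, 13)])
READ a @v1: history=[] -> no version <= 1 -> NONE
READ b @v1: history=[(1, 13)] -> pick v1 -> 13
v2: WRITE a=20  (a history now [(2, 20)])
v3: WRITE a=14  (a history now [(2, 20), (3, 14)])
READ a @v1: history=[(2, 20), (3, 14)] -> no version <= 1 -> NONE
v4: WRITE b=17  (b history now [(1, 13), (4, 17)])
v5: WRITE a=26  (a history now [(2, 20), (3, 14), (5, 26)])
v6: WRITE b=36  (b history now [(1, 13), (4, 17), (6, 36)])
v7: WRITE b=26  (b history now [(1, 13), (4, 17), (6, 36), (7, 26)])
READ b @v5: history=[(1, 13), (4, 17), (6, 36), (7, 26)] -> pick v4 -> 17
v8: WRITE a=38  (a history now [(2, 20), (3, 14), (5, 26), (8, 38)])
v9: WRITE b=16  (b history now [(1, 13), (4, 17), (6, 36), (7, 26), (9, 16)])
v10: WRITE a=24  (a history now [(2, 20), (3, 14), (5, 26), (8, 38), (10, 24)])
READ a @v8: history=[(2, 20), (3, 14), (5, 26), (8, 38), (10, 24)] -> pick v8 -> 38
v11: WRITE a=36  (a history now [(2, 20), (3, 14), (5, 26), (8, 38), (10, 24), (11, 36)])
v12: WRITE a=37  (a history now [(2, 20), (3, 14), (5, 26), (8, 38), (10, 24), (11, 36), (12, 37)])
v13: WRITE a=4  (a history now [(2, 20), (3, 14), (5, 26), (8, 38), (10, 24), (11, 36), (12, 37), (13, 4)])
v14: WRITE a=0  (a history now [(2, 20), (3, 14), (5, 26), (8, 38), (10, 24), (11, 36), (12, 37), (13, 4), (14, 0)])
v15: WRITE a=24  (a history now [(2, 20), (3, 14), (5, 26), (8, 38), (10, 24), (11, 36), (12, 37), (13, 4), (14, 0), (15, 24)])
v16: WRITE a=13  (a history now [(2, 20), (3, 14), (5, 26), (8, 38), (10, 24), (11, 36), (12, 37), (13, 4), (14, 0), (15, 24), (16, 13)])
v17: WRITE a=23  (a history now [(2, 20), (3, 14), (5, 26), (8, 38), (10, 24), (11, 36), (12, 37), (13, 4), (14, 0), (15, 24), (16, 13), (17, 23)])
v18: WRITE b=2  (b history now [(1, 13), (4, 17), (6, 36), (7, 26), (9, 16), (18, 2)])
v19: WRITE b=1  (b history now [(1, 13), (4, 17), (6, 36), (7, 26), (9, 16), (18, 2), (19, 1)])
READ b @v12: history=[(1, 13), (4, 17), (6, 36), (7, 26), (9, 16), (18, 2), (19, 1)] -> pick v9 -> 16
v20: WRITE a=22  (a history now [(2, 20), (3, 14), (5, 26), (8, 38), (10, 24), (11, 36), (12, 37), (13, 4), (14, 0), (15, 24), (16, 13), (17, 23), (20, 22)])
READ b @v12: history=[(1, 13), (4, 17), (6, 36), (7, 26), (9, 16), (18, 2), (19, 1)] -> pick v9 -> 16
READ a @v13: history=[(2, 20), (3, 14), (5, 26), (8, 38), (10, 24), (11, 36), (12, 37), (13, 4), (14, 0), (15, 24), (16, 13), (17, 23), (20, 22)] -> pick v13 -> 4
v21: WRITE b=21  (b history now [(1, 13), (4, 17), (6, 36), (7, 26), (9, 16), (18, 2), (19, 1), (21, 21)])
READ a @v6: history=[(2, 20), (3, 14), (5, 26), (8, 38), (10, 24), (11, 36), (12, 37), (13, 4), (14, 0), (15, 24), (16, 13), (17, 23), (20, 22)] -> pick v5 -> 26
v22: WRITE b=36  (b history now [(1, 13), (4, 17), (6, 36), (7, 26), (9, 16), (18, 2), (19, 1), (21, 21), (22, 36)])
READ a @v18: history=[(2, 20), (3, 14), (5, 26), (8, 38), (10, 24), (11, 36), (12, 37), (13, 4), (14, 0), (15, 24), (16, 13), (17, 23), (20, 22)] -> pick v17 -> 23
v23: WRITE b=7  (b history now [(1, 13), (4, 17), (6, 36), (7, 26), (9, 16), (18, 2), (19, 1), (21, 21), (22, 36), (23, 7)])
v24: WRITE a=4  (a history now [(2, 20), (3, 14), (5, 26), (8, 38), (10, 24), (11, 36), (12, 37), (13, 4), (14, 0), (15, 24), (16, 13), (17, 23), (20, 22), (24, 4)])
v25: WRITE a=6  (a history now [(2, 20), (3, 14), (5, 26), (8, 38), (10, 24), (11, 36), (12, 37), (13, 4), (14, 0), (15, 24), (16, 13), (17, 23), (20, 22), (24, 4), (25, 6)])
v26: WRITE b=13  (b history now [(1, 13), (4, 17), (6, 36), (7, 26), (9, 16), (18, 2), (19, 1), (21, 21), (22, 36), (23, 7), (26, 13)])
v27: WRITE b=13  (b history now [(1, 13), (4, 17), (6, 36), (7, 26), (9, 16), (18, 2), (19, 1), (21, 21), (22, 36), (23, 7), (26, 13), (27, 13)])
v28: WRITE a=1  (a history now [(2, 20), (3, 14), (5, 26), (8, 38), (10, 24), (11, 36), (12, 37), (13, 4), (14, 0), (15, 24), (16, 13), (17, 23), (20, 22), (24, 4), (25, 6), (28, 1)])
v29: WRITE a=23  (a history now [(2, 20), (3, 14), (5, 26), (8, 38), (10, 24), (11, 36), (12, 37), (13, 4), (14, 0), (15, 24), (16, 13), (17, 23), (20, 22), (24, 4), (25, 6), (28, 1), (29, 23)])
READ a @v18: history=[(2, 20), (3, 14), (5, 26), (8, 38), (10, 24), (11, 36), (12, 37), (13, 4), (14, 0), (15, 24), (16, 13), (17, 23), (20, 22), (24, 4), (25, 6), (28, 1), (29, 23)] -> pick v17 -> 23
Read results in order: ['NONE', '13', 'NONE', '17', '38', '16', '16', '4', '26', '23', '23']
NONE count = 2

Answer: 2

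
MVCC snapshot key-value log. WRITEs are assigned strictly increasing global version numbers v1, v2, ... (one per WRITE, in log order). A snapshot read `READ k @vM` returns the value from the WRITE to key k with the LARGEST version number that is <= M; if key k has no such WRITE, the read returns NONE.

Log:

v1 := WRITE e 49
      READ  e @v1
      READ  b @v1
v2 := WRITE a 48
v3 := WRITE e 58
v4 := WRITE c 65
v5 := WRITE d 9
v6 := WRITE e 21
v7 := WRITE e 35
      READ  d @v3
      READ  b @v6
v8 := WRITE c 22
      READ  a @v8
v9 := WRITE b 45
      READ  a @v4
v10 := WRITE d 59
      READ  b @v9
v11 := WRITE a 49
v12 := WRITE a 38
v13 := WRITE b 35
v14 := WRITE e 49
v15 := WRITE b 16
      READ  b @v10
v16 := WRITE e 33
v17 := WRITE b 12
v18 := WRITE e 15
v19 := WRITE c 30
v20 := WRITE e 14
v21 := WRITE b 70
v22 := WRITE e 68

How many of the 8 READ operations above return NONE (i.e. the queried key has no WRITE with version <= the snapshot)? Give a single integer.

v1: WRITE e=49  (e history now [(1, 49)])
READ e @v1: history=[(1, 49)] -> pick v1 -> 49
READ b @v1: history=[] -> no version <= 1 -> NONE
v2: WRITE a=48  (a history now [(2, 48)])
v3: WRITE e=58  (e history now [(1, 49), (3, 58)])
v4: WRITE c=65  (c history now [(4, 65)])
v5: WRITE d=9  (d history now [(5, 9)])
v6: WRITE e=21  (e history now [(1, 49), (3, 58), (6, 21)])
v7: WRITE e=35  (e history now [(1, 49), (3, 58), (6, 21), (7, 35)])
READ d @v3: history=[(5, 9)] -> no version <= 3 -> NONE
READ b @v6: history=[] -> no version <= 6 -> NONE
v8: WRITE c=22  (c history now [(4, 65), (8, 22)])
READ a @v8: history=[(2, 48)] -> pick v2 -> 48
v9: WRITE b=45  (b history now [(9, 45)])
READ a @v4: history=[(2, 48)] -> pick v2 -> 48
v10: WRITE d=59  (d history now [(5, 9), (10, 59)])
READ b @v9: history=[(9, 45)] -> pick v9 -> 45
v11: WRITE a=49  (a history now [(2, 48), (11, 49)])
v12: WRITE a=38  (a history now [(2, 48), (11, 49), (12, 38)])
v13: WRITE b=35  (b history now [(9, 45), (13, 35)])
v14: WRITE e=49  (e history now [(1, 49), (3, 58), (6, 21), (7, 35), (14, 49)])
v15: WRITE b=16  (b history now [(9, 45), (13, 35), (15, 16)])
READ b @v10: history=[(9, 45), (13, 35), (15, 16)] -> pick v9 -> 45
v16: WRITE e=33  (e history now [(1, 49), (3, 58), (6, 21), (7, 35), (14, 49), (16, 33)])
v17: WRITE b=12  (b history now [(9, 45), (13, 35), (15, 16), (17, 12)])
v18: WRITE e=15  (e history now [(1, 49), (3, 58), (6, 21), (7, 35), (14, 49), (16, 33), (18, 15)])
v19: WRITE c=30  (c history now [(4, 65), (8, 22), (19, 30)])
v20: WRITE e=14  (e history now [(1, 49), (3, 58), (6, 21), (7, 35), (14, 49), (16, 33), (18, 15), (20, 14)])
v21: WRITE b=70  (b history now [(9, 45), (13, 35), (15, 16), (17, 12), (21, 70)])
v22: WRITE e=68  (e history now [(1, 49), (3, 58), (6, 21), (7, 35), (14, 49), (16, 33), (18, 15), (20, 14), (22, 68)])
Read results in order: ['49', 'NONE', 'NONE', 'NONE', '48', '48', '45', '45']
NONE count = 3

Answer: 3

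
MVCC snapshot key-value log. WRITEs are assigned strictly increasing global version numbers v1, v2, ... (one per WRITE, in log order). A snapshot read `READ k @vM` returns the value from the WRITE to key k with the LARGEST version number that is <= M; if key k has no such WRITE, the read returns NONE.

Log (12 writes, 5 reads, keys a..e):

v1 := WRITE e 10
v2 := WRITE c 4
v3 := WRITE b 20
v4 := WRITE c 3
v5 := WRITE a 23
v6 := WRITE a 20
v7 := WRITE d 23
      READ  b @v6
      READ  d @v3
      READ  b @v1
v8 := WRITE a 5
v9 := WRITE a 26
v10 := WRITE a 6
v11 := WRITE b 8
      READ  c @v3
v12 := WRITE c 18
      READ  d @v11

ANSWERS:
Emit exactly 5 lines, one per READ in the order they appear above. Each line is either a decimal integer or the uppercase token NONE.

Answer: 20
NONE
NONE
4
23

Derivation:
v1: WRITE e=10  (e history now [(1, 10)])
v2: WRITE c=4  (c history now [(2, 4)])
v3: WRITE b=20  (b history now [(3, 20)])
v4: WRITE c=3  (c history now [(2, 4), (4, 3)])
v5: WRITE a=23  (a history now [(5, 23)])
v6: WRITE a=20  (a history now [(5, 23), (6, 20)])
v7: WRITE d=23  (d history now [(7, 23)])
READ b @v6: history=[(3, 20)] -> pick v3 -> 20
READ d @v3: history=[(7, 23)] -> no version <= 3 -> NONE
READ b @v1: history=[(3, 20)] -> no version <= 1 -> NONE
v8: WRITE a=5  (a history now [(5, 23), (6, 20), (8, 5)])
v9: WRITE a=26  (a history now [(5, 23), (6, 20), (8, 5), (9, 26)])
v10: WRITE a=6  (a history now [(5, 23), (6, 20), (8, 5), (9, 26), (10, 6)])
v11: WRITE b=8  (b history now [(3, 20), (11, 8)])
READ c @v3: history=[(2, 4), (4, 3)] -> pick v2 -> 4
v12: WRITE c=18  (c history now [(2, 4), (4, 3), (12, 18)])
READ d @v11: history=[(7, 23)] -> pick v7 -> 23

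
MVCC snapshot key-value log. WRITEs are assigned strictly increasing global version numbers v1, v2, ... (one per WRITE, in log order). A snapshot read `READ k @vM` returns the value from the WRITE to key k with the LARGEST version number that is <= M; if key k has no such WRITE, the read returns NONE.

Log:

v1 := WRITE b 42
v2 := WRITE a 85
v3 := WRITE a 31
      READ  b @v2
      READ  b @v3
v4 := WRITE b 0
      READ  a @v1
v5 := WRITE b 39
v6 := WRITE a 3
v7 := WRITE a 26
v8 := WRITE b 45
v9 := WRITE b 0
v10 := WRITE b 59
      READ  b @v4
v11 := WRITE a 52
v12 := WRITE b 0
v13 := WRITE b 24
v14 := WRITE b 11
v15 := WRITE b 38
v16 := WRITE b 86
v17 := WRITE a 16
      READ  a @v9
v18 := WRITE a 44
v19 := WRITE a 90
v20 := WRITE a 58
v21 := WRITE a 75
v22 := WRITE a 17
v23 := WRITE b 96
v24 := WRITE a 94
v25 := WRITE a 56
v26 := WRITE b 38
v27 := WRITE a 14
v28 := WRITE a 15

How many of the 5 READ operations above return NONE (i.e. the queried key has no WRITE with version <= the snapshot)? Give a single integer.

v1: WRITE b=42  (b history now [(1, 42)])
v2: WRITE a=85  (a history now [(2, 85)])
v3: WRITE a=31  (a history now [(2, 85), (3, 31)])
READ b @v2: history=[(1, 42)] -> pick v1 -> 42
READ b @v3: history=[(1, 42)] -> pick v1 -> 42
v4: WRITE b=0  (b history now [(1, 42), (4, 0)])
READ a @v1: history=[(2, 85), (3, 31)] -> no version <= 1 -> NONE
v5: WRITE b=39  (b history now [(1, 42), (4, 0), (5, 39)])
v6: WRITE a=3  (a history now [(2, 85), (3, 31), (6, 3)])
v7: WRITE a=26  (a history now [(2, 85), (3, 31), (6, 3), (7, 26)])
v8: WRITE b=45  (b history now [(1, 42), (4, 0), (5, 39), (8, 45)])
v9: WRITE b=0  (b history now [(1, 42), (4, 0), (5, 39), (8, 45), (9, 0)])
v10: WRITE b=59  (b history now [(1, 42), (4, 0), (5, 39), (8, 45), (9, 0), (10, 59)])
READ b @v4: history=[(1, 42), (4, 0), (5, 39), (8, 45), (9, 0), (10, 59)] -> pick v4 -> 0
v11: WRITE a=52  (a history now [(2, 85), (3, 31), (6, 3), (7, 26), (11, 52)])
v12: WRITE b=0  (b history now [(1, 42), (4, 0), (5, 39), (8, 45), (9, 0), (10, 59), (12, 0)])
v13: WRITE b=24  (b history now [(1, 42), (4, 0), (5, 39), (8, 45), (9, 0), (10, 59), (12, 0), (13, 24)])
v14: WRITE b=11  (b history now [(1, 42), (4, 0), (5, 39), (8, 45), (9, 0), (10, 59), (12, 0), (13, 24), (14, 11)])
v15: WRITE b=38  (b history now [(1, 42), (4, 0), (5, 39), (8, 45), (9, 0), (10, 59), (12, 0), (13, 24), (14, 11), (15, 38)])
v16: WRITE b=86  (b history now [(1, 42), (4, 0), (5, 39), (8, 45), (9, 0), (10, 59), (12, 0), (13, 24), (14, 11), (15, 38), (16, 86)])
v17: WRITE a=16  (a history now [(2, 85), (3, 31), (6, 3), (7, 26), (11, 52), (17, 16)])
READ a @v9: history=[(2, 85), (3, 31), (6, 3), (7, 26), (11, 52), (17, 16)] -> pick v7 -> 26
v18: WRITE a=44  (a history now [(2, 85), (3, 31), (6, 3), (7, 26), (11, 52), (17, 16), (18, 44)])
v19: WRITE a=90  (a history now [(2, 85), (3, 31), (6, 3), (7, 26), (11, 52), (17, 16), (18, 44), (19, 90)])
v20: WRITE a=58  (a history now [(2, 85), (3, 31), (6, 3), (7, 26), (11, 52), (17, 16), (18, 44), (19, 90), (20, 58)])
v21: WRITE a=75  (a history now [(2, 85), (3, 31), (6, 3), (7, 26), (11, 52), (17, 16), (18, 44), (19, 90), (20, 58), (21, 75)])
v22: WRITE a=17  (a history now [(2, 85), (3, 31), (6, 3), (7, 26), (11, 52), (17, 16), (18, 44), (19, 90), (20, 58), (21, 75), (22, 17)])
v23: WRITE b=96  (b history now [(1, 42), (4, 0), (5, 39), (8, 45), (9, 0), (10, 59), (12, 0), (13, 24), (14, 11), (15, 38), (16, 86), (23, 96)])
v24: WRITE a=94  (a history now [(2, 85), (3, 31), (6, 3), (7, 26), (11, 52), (17, 16), (18, 44), (19, 90), (20, 58), (21, 75), (22, 17), (24, 94)])
v25: WRITE a=56  (a history now [(2, 85), (3, 31), (6, 3), (7, 26), (11, 52), (17, 16), (18, 44), (19, 90), (20, 58), (21, 75), (22, 17), (24, 94), (25, 56)])
v26: WRITE b=38  (b history now [(1, 42), (4, 0), (5, 39), (8, 45), (9, 0), (10, 59), (12, 0), (13, 24), (14, 11), (15, 38), (16, 86), (23, 96), (26, 38)])
v27: WRITE a=14  (a history now [(2, 85), (3, 31), (6, 3), (7, 26), (11, 52), (17, 16), (18, 44), (19, 90), (20, 58), (21, 75), (22, 17), (24, 94), (25, 56), (27, 14)])
v28: WRITE a=15  (a history now [(2, 85), (3, 31), (6, 3), (7, 26), (11, 52), (17, 16), (18, 44), (19, 90), (20, 58), (21, 75), (22, 17), (24, 94), (25, 56), (27, 14), (28, 15)])
Read results in order: ['42', '42', 'NONE', '0', '26']
NONE count = 1

Answer: 1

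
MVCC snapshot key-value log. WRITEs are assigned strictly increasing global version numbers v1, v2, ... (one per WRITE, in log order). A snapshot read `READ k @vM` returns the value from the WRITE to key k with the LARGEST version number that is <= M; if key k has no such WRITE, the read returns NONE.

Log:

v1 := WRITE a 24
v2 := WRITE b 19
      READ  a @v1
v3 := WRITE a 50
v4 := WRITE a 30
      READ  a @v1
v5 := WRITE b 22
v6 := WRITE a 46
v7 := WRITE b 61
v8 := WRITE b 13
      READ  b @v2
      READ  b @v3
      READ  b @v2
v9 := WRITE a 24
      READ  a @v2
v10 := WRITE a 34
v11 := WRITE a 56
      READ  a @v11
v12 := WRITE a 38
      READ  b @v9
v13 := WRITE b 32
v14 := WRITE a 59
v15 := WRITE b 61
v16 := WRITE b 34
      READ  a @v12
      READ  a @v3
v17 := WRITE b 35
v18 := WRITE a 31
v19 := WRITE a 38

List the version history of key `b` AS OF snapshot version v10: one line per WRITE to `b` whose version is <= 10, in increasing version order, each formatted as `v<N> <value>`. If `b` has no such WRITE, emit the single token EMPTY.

Answer: v2 19
v5 22
v7 61
v8 13

Derivation:
Scan writes for key=b with version <= 10:
  v1 WRITE a 24 -> skip
  v2 WRITE b 19 -> keep
  v3 WRITE a 50 -> skip
  v4 WRITE a 30 -> skip
  v5 WRITE b 22 -> keep
  v6 WRITE a 46 -> skip
  v7 WRITE b 61 -> keep
  v8 WRITE b 13 -> keep
  v9 WRITE a 24 -> skip
  v10 WRITE a 34 -> skip
  v11 WRITE a 56 -> skip
  v12 WRITE a 38 -> skip
  v13 WRITE b 32 -> drop (> snap)
  v14 WRITE a 59 -> skip
  v15 WRITE b 61 -> drop (> snap)
  v16 WRITE b 34 -> drop (> snap)
  v17 WRITE b 35 -> drop (> snap)
  v18 WRITE a 31 -> skip
  v19 WRITE a 38 -> skip
Collected: [(2, 19), (5, 22), (7, 61), (8, 13)]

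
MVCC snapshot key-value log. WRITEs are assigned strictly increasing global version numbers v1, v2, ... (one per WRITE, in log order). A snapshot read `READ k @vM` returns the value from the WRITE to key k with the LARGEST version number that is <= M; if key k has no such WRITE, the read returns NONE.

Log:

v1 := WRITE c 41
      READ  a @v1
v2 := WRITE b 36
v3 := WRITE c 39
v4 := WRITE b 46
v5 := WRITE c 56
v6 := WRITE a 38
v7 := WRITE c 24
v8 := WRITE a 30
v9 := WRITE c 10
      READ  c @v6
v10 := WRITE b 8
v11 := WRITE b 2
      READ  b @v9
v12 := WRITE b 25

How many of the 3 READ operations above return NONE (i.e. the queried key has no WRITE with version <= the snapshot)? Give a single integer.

v1: WRITE c=41  (c history now [(1, 41)])
READ a @v1: history=[] -> no version <= 1 -> NONE
v2: WRITE b=36  (b history now [(2, 36)])
v3: WRITE c=39  (c history now [(1, 41), (3, 39)])
v4: WRITE b=46  (b history now [(2, 36), (4, 46)])
v5: WRITE c=56  (c history now [(1, 41), (3, 39), (5, 56)])
v6: WRITE a=38  (a history now [(6, 38)])
v7: WRITE c=24  (c history now [(1, 41), (3, 39), (5, 56), (7, 24)])
v8: WRITE a=30  (a history now [(6, 38), (8, 30)])
v9: WRITE c=10  (c history now [(1, 41), (3, 39), (5, 56), (7, 24), (9, 10)])
READ c @v6: history=[(1, 41), (3, 39), (5, 56), (7, 24), (9, 10)] -> pick v5 -> 56
v10: WRITE b=8  (b history now [(2, 36), (4, 46), (10, 8)])
v11: WRITE b=2  (b history now [(2, 36), (4, 46), (10, 8), (11, 2)])
READ b @v9: history=[(2, 36), (4, 46), (10, 8), (11, 2)] -> pick v4 -> 46
v12: WRITE b=25  (b history now [(2, 36), (4, 46), (10, 8), (11, 2), (12, 25)])
Read results in order: ['NONE', '56', '46']
NONE count = 1

Answer: 1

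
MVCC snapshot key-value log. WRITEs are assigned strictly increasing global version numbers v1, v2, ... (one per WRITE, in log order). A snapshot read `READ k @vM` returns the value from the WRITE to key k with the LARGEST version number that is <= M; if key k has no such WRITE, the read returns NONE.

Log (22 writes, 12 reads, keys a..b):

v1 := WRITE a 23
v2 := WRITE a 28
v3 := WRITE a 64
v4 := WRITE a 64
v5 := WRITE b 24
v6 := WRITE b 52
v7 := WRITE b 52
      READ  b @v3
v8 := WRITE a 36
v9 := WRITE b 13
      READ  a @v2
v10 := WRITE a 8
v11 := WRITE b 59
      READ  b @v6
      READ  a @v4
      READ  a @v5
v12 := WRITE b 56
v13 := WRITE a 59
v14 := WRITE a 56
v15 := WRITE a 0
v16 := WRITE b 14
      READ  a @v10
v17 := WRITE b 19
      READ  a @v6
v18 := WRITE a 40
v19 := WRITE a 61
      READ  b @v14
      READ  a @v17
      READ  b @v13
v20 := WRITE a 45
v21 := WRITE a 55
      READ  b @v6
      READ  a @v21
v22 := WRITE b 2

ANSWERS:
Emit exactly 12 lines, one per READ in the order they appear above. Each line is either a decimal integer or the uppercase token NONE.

Answer: NONE
28
52
64
64
8
64
56
0
56
52
55

Derivation:
v1: WRITE a=23  (a history now [(1, 23)])
v2: WRITE a=28  (a history now [(1, 23), (2, 28)])
v3: WRITE a=64  (a history now [(1, 23), (2, 28), (3, 64)])
v4: WRITE a=64  (a history now [(1, 23), (2, 28), (3, 64), (4, 64)])
v5: WRITE b=24  (b history now [(5, 24)])
v6: WRITE b=52  (b history now [(5, 24), (6, 52)])
v7: WRITE b=52  (b history now [(5, 24), (6, 52), (7, 52)])
READ b @v3: history=[(5, 24), (6, 52), (7, 52)] -> no version <= 3 -> NONE
v8: WRITE a=36  (a history now [(1, 23), (2, 28), (3, 64), (4, 64), (8, 36)])
v9: WRITE b=13  (b history now [(5, 24), (6, 52), (7, 52), (9, 13)])
READ a @v2: history=[(1, 23), (2, 28), (3, 64), (4, 64), (8, 36)] -> pick v2 -> 28
v10: WRITE a=8  (a history now [(1, 23), (2, 28), (3, 64), (4, 64), (8, 36), (10, 8)])
v11: WRITE b=59  (b history now [(5, 24), (6, 52), (7, 52), (9, 13), (11, 59)])
READ b @v6: history=[(5, 24), (6, 52), (7, 52), (9, 13), (11, 59)] -> pick v6 -> 52
READ a @v4: history=[(1, 23), (2, 28), (3, 64), (4, 64), (8, 36), (10, 8)] -> pick v4 -> 64
READ a @v5: history=[(1, 23), (2, 28), (3, 64), (4, 64), (8, 36), (10, 8)] -> pick v4 -> 64
v12: WRITE b=56  (b history now [(5, 24), (6, 52), (7, 52), (9, 13), (11, 59), (12, 56)])
v13: WRITE a=59  (a history now [(1, 23), (2, 28), (3, 64), (4, 64), (8, 36), (10, 8), (13, 59)])
v14: WRITE a=56  (a history now [(1, 23), (2, 28), (3, 64), (4, 64), (8, 36), (10, 8), (13, 59), (14, 56)])
v15: WRITE a=0  (a history now [(1, 23), (2, 28), (3, 64), (4, 64), (8, 36), (10, 8), (13, 59), (14, 56), (15, 0)])
v16: WRITE b=14  (b history now [(5, 24), (6, 52), (7, 52), (9, 13), (11, 59), (12, 56), (16, 14)])
READ a @v10: history=[(1, 23), (2, 28), (3, 64), (4, 64), (8, 36), (10, 8), (13, 59), (14, 56), (15, 0)] -> pick v10 -> 8
v17: WRITE b=19  (b history now [(5, 24), (6, 52), (7, 52), (9, 13), (11, 59), (12, 56), (16, 14), (17, 19)])
READ a @v6: history=[(1, 23), (2, 28), (3, 64), (4, 64), (8, 36), (10, 8), (13, 59), (14, 56), (15, 0)] -> pick v4 -> 64
v18: WRITE a=40  (a history now [(1, 23), (2, 28), (3, 64), (4, 64), (8, 36), (10, 8), (13, 59), (14, 56), (15, 0), (18, 40)])
v19: WRITE a=61  (a history now [(1, 23), (2, 28), (3, 64), (4, 64), (8, 36), (10, 8), (13, 59), (14, 56), (15, 0), (18, 40), (19, 61)])
READ b @v14: history=[(5, 24), (6, 52), (7, 52), (9, 13), (11, 59), (12, 56), (16, 14), (17, 19)] -> pick v12 -> 56
READ a @v17: history=[(1, 23), (2, 28), (3, 64), (4, 64), (8, 36), (10, 8), (13, 59), (14, 56), (15, 0), (18, 40), (19, 61)] -> pick v15 -> 0
READ b @v13: history=[(5, 24), (6, 52), (7, 52), (9, 13), (11, 59), (12, 56), (16, 14), (17, 19)] -> pick v12 -> 56
v20: WRITE a=45  (a history now [(1, 23), (2, 28), (3, 64), (4, 64), (8, 36), (10, 8), (13, 59), (14, 56), (15, 0), (18, 40), (19, 61), (20, 45)])
v21: WRITE a=55  (a history now [(1, 23), (2, 28), (3, 64), (4, 64), (8, 36), (10, 8), (13, 59), (14, 56), (15, 0), (18, 40), (19, 61), (20, 45), (21, 55)])
READ b @v6: history=[(5, 24), (6, 52), (7, 52), (9, 13), (11, 59), (12, 56), (16, 14), (17, 19)] -> pick v6 -> 52
READ a @v21: history=[(1, 23), (2, 28), (3, 64), (4, 64), (8, 36), (10, 8), (13, 59), (14, 56), (15, 0), (18, 40), (19, 61), (20, 45), (21, 55)] -> pick v21 -> 55
v22: WRITE b=2  (b history now [(5, 24), (6, 52), (7, 52), (9, 13), (11, 59), (12, 56), (16, 14), (17, 19), (22, 2)])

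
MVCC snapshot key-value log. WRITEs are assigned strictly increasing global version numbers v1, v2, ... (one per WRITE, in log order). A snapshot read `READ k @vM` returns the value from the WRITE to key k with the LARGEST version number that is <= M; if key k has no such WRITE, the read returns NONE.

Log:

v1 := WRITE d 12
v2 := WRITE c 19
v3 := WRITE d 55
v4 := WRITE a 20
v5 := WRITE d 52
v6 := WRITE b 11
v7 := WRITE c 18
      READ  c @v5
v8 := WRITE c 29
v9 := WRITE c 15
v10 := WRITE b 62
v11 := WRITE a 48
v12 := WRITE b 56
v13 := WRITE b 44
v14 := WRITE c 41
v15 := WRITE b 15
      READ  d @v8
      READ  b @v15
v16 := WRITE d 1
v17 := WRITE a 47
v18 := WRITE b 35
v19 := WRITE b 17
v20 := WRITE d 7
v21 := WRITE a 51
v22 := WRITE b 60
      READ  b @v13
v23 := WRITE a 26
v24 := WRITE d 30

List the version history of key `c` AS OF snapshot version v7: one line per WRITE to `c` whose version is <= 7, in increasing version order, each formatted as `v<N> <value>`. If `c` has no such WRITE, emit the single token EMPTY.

Scan writes for key=c with version <= 7:
  v1 WRITE d 12 -> skip
  v2 WRITE c 19 -> keep
  v3 WRITE d 55 -> skip
  v4 WRITE a 20 -> skip
  v5 WRITE d 52 -> skip
  v6 WRITE b 11 -> skip
  v7 WRITE c 18 -> keep
  v8 WRITE c 29 -> drop (> snap)
  v9 WRITE c 15 -> drop (> snap)
  v10 WRITE b 62 -> skip
  v11 WRITE a 48 -> skip
  v12 WRITE b 56 -> skip
  v13 WRITE b 44 -> skip
  v14 WRITE c 41 -> drop (> snap)
  v15 WRITE b 15 -> skip
  v16 WRITE d 1 -> skip
  v17 WRITE a 47 -> skip
  v18 WRITE b 35 -> skip
  v19 WRITE b 17 -> skip
  v20 WRITE d 7 -> skip
  v21 WRITE a 51 -> skip
  v22 WRITE b 60 -> skip
  v23 WRITE a 26 -> skip
  v24 WRITE d 30 -> skip
Collected: [(2, 19), (7, 18)]

Answer: v2 19
v7 18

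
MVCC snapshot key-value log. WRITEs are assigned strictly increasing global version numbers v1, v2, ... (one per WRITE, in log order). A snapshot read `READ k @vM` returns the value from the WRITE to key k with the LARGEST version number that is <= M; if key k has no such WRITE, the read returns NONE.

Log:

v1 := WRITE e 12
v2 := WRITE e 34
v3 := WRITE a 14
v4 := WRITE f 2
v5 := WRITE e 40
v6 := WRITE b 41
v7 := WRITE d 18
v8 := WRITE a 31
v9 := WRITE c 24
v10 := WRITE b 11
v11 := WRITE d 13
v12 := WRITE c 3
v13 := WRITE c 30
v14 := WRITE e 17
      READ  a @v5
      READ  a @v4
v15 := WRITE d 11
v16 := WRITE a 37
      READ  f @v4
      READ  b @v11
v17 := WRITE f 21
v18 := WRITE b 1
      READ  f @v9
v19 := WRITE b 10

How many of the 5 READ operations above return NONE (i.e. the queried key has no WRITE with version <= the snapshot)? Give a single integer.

v1: WRITE e=12  (e history now [(1, 12)])
v2: WRITE e=34  (e history now [(1, 12), (2, 34)])
v3: WRITE a=14  (a history now [(3, 14)])
v4: WRITE f=2  (f history now [(4, 2)])
v5: WRITE e=40  (e history now [(1, 12), (2, 34), (5, 40)])
v6: WRITE b=41  (b history now [(6, 41)])
v7: WRITE d=18  (d history now [(7, 18)])
v8: WRITE a=31  (a history now [(3, 14), (8, 31)])
v9: WRITE c=24  (c history now [(9, 24)])
v10: WRITE b=11  (b history now [(6, 41), (10, 11)])
v11: WRITE d=13  (d history now [(7, 18), (11, 13)])
v12: WRITE c=3  (c history now [(9, 24), (12, 3)])
v13: WRITE c=30  (c history now [(9, 24), (12, 3), (13, 30)])
v14: WRITE e=17  (e history now [(1, 12), (2, 34), (5, 40), (14, 17)])
READ a @v5: history=[(3, 14), (8, 31)] -> pick v3 -> 14
READ a @v4: history=[(3, 14), (8, 31)] -> pick v3 -> 14
v15: WRITE d=11  (d history now [(7, 18), (11, 13), (15, 11)])
v16: WRITE a=37  (a history now [(3, 14), (8, 31), (16, 37)])
READ f @v4: history=[(4, 2)] -> pick v4 -> 2
READ b @v11: history=[(6, 41), (10, 11)] -> pick v10 -> 11
v17: WRITE f=21  (f history now [(4, 2), (17, 21)])
v18: WRITE b=1  (b history now [(6, 41), (10, 11), (18, 1)])
READ f @v9: history=[(4, 2), (17, 21)] -> pick v4 -> 2
v19: WRITE b=10  (b history now [(6, 41), (10, 11), (18, 1), (19, 10)])
Read results in order: ['14', '14', '2', '11', '2']
NONE count = 0

Answer: 0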